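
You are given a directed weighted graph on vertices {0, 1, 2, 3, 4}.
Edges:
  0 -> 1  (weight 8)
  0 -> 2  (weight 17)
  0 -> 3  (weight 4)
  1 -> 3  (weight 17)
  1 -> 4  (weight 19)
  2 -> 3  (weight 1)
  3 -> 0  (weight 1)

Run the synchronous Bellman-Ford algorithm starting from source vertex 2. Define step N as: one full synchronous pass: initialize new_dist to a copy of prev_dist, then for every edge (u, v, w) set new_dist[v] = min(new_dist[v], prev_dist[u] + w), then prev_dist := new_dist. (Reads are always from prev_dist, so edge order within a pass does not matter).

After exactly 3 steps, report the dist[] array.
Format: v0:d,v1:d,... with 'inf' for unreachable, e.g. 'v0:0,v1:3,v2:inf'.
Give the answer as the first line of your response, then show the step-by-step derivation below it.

v0:2,v1:10,v2:0,v3:1,v4:inf

step 1: dist = v0:inf,v1:inf,v2:0,v3:1,v4:inf
step 2: dist = v0:2,v1:inf,v2:0,v3:1,v4:inf
step 3: dist = v0:2,v1:10,v2:0,v3:1,v4:inf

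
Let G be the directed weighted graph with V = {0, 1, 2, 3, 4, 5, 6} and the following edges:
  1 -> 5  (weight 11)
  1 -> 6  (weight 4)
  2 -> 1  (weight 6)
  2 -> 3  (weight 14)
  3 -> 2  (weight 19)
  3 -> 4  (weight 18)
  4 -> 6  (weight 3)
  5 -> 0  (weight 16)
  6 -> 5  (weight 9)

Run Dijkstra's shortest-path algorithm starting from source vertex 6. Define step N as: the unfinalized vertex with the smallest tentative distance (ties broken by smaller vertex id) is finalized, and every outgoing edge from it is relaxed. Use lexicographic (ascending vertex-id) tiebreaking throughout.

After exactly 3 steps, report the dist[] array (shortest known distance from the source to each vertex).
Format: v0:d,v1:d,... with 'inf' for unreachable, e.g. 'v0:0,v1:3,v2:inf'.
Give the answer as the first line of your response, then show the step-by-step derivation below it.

v0:25,v1:inf,v2:inf,v3:inf,v4:inf,v5:9,v6:0

step 1: dist = v0:inf,v1:inf,v2:inf,v3:inf,v4:inf,v5:9,v6:0
step 2: dist = v0:25,v1:inf,v2:inf,v3:inf,v4:inf,v5:9,v6:0
step 3: dist = v0:25,v1:inf,v2:inf,v3:inf,v4:inf,v5:9,v6:0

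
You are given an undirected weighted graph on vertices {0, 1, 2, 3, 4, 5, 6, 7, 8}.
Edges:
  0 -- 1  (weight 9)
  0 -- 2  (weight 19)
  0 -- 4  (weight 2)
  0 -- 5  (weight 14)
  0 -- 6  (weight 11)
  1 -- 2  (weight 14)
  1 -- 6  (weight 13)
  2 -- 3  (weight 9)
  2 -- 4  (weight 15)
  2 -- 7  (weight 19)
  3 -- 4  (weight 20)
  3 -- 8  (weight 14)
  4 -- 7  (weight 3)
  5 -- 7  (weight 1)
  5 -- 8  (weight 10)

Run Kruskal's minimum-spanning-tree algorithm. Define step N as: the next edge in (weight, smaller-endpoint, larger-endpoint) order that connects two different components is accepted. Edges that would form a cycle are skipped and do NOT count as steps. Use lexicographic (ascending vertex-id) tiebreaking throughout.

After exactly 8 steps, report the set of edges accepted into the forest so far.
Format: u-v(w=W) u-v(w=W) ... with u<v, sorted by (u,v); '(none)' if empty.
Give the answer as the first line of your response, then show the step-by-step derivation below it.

0-1(w=9) 0-4(w=2) 0-6(w=11) 1-2(w=14) 2-3(w=9) 4-7(w=3) 5-7(w=1) 5-8(w=10)

step 1: add edge 5-7 (w=1); MST = {5-7(w=1)}
step 2: add edge 0-4 (w=2); MST = {0-4(w=2) 5-7(w=1)}
step 3: add edge 4-7 (w=3); MST = {0-4(w=2) 4-7(w=3) 5-7(w=1)}
step 4: add edge 0-1 (w=9); MST = {0-1(w=9) 0-4(w=2) 4-7(w=3) 5-7(w=1)}
step 5: add edge 2-3 (w=9); MST = {0-1(w=9) 0-4(w=2) 2-3(w=9) 4-7(w=3) 5-7(w=1)}
step 6: add edge 5-8 (w=10); MST = {0-1(w=9) 0-4(w=2) 2-3(w=9) 4-7(w=3) 5-7(w=1) 5-8(w=10)}
step 7: add edge 0-6 (w=11); MST = {0-1(w=9) 0-4(w=2) 0-6(w=11) 2-3(w=9) 4-7(w=3) 5-7(w=1) 5-8(w=10)}
step 8: add edge 1-2 (w=14); MST = {0-1(w=9) 0-4(w=2) 0-6(w=11) 1-2(w=14) 2-3(w=9) 4-7(w=3) 5-7(w=1) 5-8(w=10)}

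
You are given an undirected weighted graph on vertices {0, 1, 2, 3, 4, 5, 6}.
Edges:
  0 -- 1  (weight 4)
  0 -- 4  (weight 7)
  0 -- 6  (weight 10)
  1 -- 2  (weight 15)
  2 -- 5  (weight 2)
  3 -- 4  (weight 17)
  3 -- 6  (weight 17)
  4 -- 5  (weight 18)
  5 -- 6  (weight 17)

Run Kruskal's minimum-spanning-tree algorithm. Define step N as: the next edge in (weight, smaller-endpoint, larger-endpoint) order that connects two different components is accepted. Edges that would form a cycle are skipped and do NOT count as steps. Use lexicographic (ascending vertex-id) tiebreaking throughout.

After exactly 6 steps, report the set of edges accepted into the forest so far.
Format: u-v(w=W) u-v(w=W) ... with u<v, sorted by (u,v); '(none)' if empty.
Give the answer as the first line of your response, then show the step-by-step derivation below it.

0-1(w=4) 0-4(w=7) 0-6(w=10) 1-2(w=15) 2-5(w=2) 3-4(w=17)

step 1: add edge 2-5 (w=2); MST = {2-5(w=2)}
step 2: add edge 0-1 (w=4); MST = {0-1(w=4) 2-5(w=2)}
step 3: add edge 0-4 (w=7); MST = {0-1(w=4) 0-4(w=7) 2-5(w=2)}
step 4: add edge 0-6 (w=10); MST = {0-1(w=4) 0-4(w=7) 0-6(w=10) 2-5(w=2)}
step 5: add edge 1-2 (w=15); MST = {0-1(w=4) 0-4(w=7) 0-6(w=10) 1-2(w=15) 2-5(w=2)}
step 6: add edge 3-4 (w=17); MST = {0-1(w=4) 0-4(w=7) 0-6(w=10) 1-2(w=15) 2-5(w=2) 3-4(w=17)}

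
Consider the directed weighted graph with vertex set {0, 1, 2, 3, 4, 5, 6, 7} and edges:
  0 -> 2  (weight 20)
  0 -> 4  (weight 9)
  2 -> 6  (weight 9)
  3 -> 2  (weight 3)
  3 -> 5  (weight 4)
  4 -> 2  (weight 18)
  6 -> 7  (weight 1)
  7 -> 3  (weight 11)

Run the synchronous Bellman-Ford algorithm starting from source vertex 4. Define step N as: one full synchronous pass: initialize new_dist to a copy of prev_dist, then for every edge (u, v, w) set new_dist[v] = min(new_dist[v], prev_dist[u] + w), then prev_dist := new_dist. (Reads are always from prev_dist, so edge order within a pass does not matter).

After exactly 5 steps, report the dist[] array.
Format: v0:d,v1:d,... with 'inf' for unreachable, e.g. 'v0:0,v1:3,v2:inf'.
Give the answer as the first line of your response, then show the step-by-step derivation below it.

v0:inf,v1:inf,v2:18,v3:39,v4:0,v5:43,v6:27,v7:28

step 1: dist = v0:inf,v1:inf,v2:18,v3:inf,v4:0,v5:inf,v6:inf,v7:inf
step 2: dist = v0:inf,v1:inf,v2:18,v3:inf,v4:0,v5:inf,v6:27,v7:inf
step 3: dist = v0:inf,v1:inf,v2:18,v3:inf,v4:0,v5:inf,v6:27,v7:28
step 4: dist = v0:inf,v1:inf,v2:18,v3:39,v4:0,v5:inf,v6:27,v7:28
step 5: dist = v0:inf,v1:inf,v2:18,v3:39,v4:0,v5:43,v6:27,v7:28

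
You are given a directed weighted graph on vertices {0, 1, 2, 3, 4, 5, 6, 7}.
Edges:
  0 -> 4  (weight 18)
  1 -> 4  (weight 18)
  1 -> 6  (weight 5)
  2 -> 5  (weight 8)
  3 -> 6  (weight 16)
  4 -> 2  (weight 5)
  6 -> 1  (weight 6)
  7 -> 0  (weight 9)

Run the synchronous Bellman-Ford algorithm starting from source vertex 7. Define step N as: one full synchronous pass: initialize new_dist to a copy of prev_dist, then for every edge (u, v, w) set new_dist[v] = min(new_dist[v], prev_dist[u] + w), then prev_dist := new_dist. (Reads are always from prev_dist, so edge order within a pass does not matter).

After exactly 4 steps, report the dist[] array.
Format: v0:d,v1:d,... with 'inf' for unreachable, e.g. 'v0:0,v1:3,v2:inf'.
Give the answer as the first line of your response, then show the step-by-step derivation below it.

v0:9,v1:inf,v2:32,v3:inf,v4:27,v5:40,v6:inf,v7:0

step 1: dist = v0:9,v1:inf,v2:inf,v3:inf,v4:inf,v5:inf,v6:inf,v7:0
step 2: dist = v0:9,v1:inf,v2:inf,v3:inf,v4:27,v5:inf,v6:inf,v7:0
step 3: dist = v0:9,v1:inf,v2:32,v3:inf,v4:27,v5:inf,v6:inf,v7:0
step 4: dist = v0:9,v1:inf,v2:32,v3:inf,v4:27,v5:40,v6:inf,v7:0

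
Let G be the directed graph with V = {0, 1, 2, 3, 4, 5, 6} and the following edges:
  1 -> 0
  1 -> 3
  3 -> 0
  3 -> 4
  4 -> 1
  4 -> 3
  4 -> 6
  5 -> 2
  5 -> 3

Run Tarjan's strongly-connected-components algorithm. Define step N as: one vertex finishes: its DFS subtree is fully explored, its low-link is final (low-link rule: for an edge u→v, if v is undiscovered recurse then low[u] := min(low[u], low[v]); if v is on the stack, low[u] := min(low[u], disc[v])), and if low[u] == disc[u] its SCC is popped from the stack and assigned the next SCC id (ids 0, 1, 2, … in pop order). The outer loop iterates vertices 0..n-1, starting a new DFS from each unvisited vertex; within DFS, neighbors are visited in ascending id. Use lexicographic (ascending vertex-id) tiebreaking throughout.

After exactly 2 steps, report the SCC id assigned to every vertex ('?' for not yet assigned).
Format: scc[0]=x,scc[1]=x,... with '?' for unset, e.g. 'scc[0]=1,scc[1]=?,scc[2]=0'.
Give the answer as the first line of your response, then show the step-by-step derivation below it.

scc[0]=0,scc[1]=?,scc[2]=?,scc[3]=?,scc[4]=?,scc[5]=?,scc[6]=1

step 1: low=(low[0]=0,low[1]=?,low[2]=?,low[3]=?,low[4]=?,low[5]=?,low[6]=?); scc=(scc[0]=0,scc[1]=?,scc[2]=?,scc[3]=?,scc[4]=?,scc[5]=?,scc[6]=?)
step 2: low=(low[0]=0,low[1]=1,low[2]=?,low[3]=2,low[4]=1,low[5]=?,low[6]=4); scc=(scc[0]=0,scc[1]=?,scc[2]=?,scc[3]=?,scc[4]=?,scc[5]=?,scc[6]=1)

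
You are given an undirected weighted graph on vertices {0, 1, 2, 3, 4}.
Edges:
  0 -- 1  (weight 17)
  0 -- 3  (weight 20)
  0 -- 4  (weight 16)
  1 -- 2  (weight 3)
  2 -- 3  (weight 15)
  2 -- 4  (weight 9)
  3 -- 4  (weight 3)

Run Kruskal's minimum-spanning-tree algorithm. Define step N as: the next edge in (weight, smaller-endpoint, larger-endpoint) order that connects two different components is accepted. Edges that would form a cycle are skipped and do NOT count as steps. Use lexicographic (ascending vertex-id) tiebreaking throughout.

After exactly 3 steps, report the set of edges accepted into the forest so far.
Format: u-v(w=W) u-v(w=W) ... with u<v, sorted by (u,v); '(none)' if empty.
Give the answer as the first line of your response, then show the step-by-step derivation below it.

1-2(w=3) 2-4(w=9) 3-4(w=3)

step 1: add edge 1-2 (w=3); MST = {1-2(w=3)}
step 2: add edge 3-4 (w=3); MST = {1-2(w=3) 3-4(w=3)}
step 3: add edge 2-4 (w=9); MST = {1-2(w=3) 2-4(w=9) 3-4(w=3)}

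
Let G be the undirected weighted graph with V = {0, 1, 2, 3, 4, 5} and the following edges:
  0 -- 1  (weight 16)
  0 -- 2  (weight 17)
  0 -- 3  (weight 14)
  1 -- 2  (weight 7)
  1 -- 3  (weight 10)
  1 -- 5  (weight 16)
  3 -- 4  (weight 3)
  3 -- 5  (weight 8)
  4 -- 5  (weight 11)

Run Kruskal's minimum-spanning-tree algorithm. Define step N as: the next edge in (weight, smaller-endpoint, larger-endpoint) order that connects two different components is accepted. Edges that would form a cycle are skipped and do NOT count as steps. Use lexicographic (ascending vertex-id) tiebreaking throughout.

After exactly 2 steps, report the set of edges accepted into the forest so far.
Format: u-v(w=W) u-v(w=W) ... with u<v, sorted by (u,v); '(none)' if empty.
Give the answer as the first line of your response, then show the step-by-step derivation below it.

1-2(w=7) 3-4(w=3)

step 1: add edge 3-4 (w=3); MST = {3-4(w=3)}
step 2: add edge 1-2 (w=7); MST = {1-2(w=7) 3-4(w=3)}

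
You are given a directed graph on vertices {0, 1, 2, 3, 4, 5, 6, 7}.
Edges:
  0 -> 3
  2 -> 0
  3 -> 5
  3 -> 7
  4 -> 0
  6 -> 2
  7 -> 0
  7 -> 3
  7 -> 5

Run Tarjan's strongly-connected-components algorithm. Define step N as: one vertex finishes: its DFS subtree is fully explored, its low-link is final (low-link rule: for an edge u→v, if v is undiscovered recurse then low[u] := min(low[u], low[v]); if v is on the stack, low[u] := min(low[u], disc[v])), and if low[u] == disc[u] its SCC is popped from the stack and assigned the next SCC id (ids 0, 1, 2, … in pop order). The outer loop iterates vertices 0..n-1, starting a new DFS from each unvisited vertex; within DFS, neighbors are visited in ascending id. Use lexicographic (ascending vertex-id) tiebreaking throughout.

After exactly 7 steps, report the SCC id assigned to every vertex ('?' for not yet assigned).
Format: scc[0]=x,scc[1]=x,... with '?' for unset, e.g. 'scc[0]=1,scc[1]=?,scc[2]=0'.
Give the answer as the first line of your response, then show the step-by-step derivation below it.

scc[0]=1,scc[1]=2,scc[2]=3,scc[3]=1,scc[4]=4,scc[5]=0,scc[6]=?,scc[7]=1

step 1: low=(low[0]=0,low[1]=?,low[2]=?,low[3]=1,low[4]=?,low[5]=2,low[6]=?,low[7]=?); scc=(scc[0]=?,scc[1]=?,scc[2]=?,scc[3]=?,scc[4]=?,scc[5]=0,scc[6]=?,scc[7]=?)
step 2: low=(low[0]=0,low[1]=?,low[2]=?,low[3]=1,low[4]=?,low[5]=2,low[6]=?,low[7]=0); scc=(scc[0]=?,scc[1]=?,scc[2]=?,scc[3]=?,scc[4]=?,scc[5]=0,scc[6]=?,scc[7]=?)
step 3: low=(low[0]=0,low[1]=?,low[2]=?,low[3]=0,low[4]=?,low[5]=2,low[6]=?,low[7]=0); scc=(scc[0]=?,scc[1]=?,scc[2]=?,scc[3]=?,scc[4]=?,scc[5]=0,scc[6]=?,scc[7]=?)
step 4: low=(low[0]=0,low[1]=?,low[2]=?,low[3]=0,low[4]=?,low[5]=2,low[6]=?,low[7]=0); scc=(scc[0]=1,scc[1]=?,scc[2]=?,scc[3]=1,scc[4]=?,scc[5]=0,scc[6]=?,scc[7]=1)
step 5: low=(low[0]=0,low[1]=4,low[2]=?,low[3]=0,low[4]=?,low[5]=2,low[6]=?,low[7]=0); scc=(scc[0]=1,scc[1]=2,scc[2]=?,scc[3]=1,scc[4]=?,scc[5]=0,scc[6]=?,scc[7]=1)
step 6: low=(low[0]=0,low[1]=4,low[2]=5,low[3]=0,low[4]=?,low[5]=2,low[6]=?,low[7]=0); scc=(scc[0]=1,scc[1]=2,scc[2]=3,scc[3]=1,scc[4]=?,scc[5]=0,scc[6]=?,scc[7]=1)
step 7: low=(low[0]=0,low[1]=4,low[2]=5,low[3]=0,low[4]=6,low[5]=2,low[6]=?,low[7]=0); scc=(scc[0]=1,scc[1]=2,scc[2]=3,scc[3]=1,scc[4]=4,scc[5]=0,scc[6]=?,scc[7]=1)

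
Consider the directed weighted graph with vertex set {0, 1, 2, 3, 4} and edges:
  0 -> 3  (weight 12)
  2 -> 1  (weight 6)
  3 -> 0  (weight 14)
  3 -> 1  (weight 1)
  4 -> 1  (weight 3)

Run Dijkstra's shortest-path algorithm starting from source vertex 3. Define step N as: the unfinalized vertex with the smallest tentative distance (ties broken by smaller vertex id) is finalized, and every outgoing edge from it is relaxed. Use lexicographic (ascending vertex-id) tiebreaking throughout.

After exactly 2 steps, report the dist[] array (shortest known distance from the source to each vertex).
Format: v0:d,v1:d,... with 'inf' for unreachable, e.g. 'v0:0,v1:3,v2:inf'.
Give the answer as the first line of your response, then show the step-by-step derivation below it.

v0:14,v1:1,v2:inf,v3:0,v4:inf

step 1: dist = v0:14,v1:1,v2:inf,v3:0,v4:inf
step 2: dist = v0:14,v1:1,v2:inf,v3:0,v4:inf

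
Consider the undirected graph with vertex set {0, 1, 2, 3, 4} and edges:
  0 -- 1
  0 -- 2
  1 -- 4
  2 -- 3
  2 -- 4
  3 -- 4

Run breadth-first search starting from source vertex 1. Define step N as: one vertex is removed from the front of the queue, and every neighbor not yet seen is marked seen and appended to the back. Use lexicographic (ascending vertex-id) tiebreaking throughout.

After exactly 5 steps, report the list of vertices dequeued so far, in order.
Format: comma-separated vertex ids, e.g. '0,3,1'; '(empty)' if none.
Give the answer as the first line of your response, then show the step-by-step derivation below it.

1,0,4,2,3

step 1: dequeue 1; queue=[0,4]; order=1
step 2: dequeue 0; queue=[4,2]; order=1,0
step 3: dequeue 4; queue=[2,3]; order=1,0,4
step 4: dequeue 2; queue=[3]; order=1,0,4,2
step 5: dequeue 3; queue=[(empty)]; order=1,0,4,2,3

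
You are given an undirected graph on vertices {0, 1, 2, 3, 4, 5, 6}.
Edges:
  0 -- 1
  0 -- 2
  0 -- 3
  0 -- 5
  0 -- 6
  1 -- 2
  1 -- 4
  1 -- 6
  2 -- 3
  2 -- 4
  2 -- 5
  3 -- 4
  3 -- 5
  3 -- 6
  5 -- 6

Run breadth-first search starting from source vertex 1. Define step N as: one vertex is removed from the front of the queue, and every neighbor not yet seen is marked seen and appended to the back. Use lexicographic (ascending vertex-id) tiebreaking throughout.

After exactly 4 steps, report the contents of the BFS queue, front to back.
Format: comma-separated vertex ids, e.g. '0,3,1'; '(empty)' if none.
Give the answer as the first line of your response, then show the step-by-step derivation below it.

6,3,5

step 1: dequeue 1; queue=[0,2,4,6]; order=1
step 2: dequeue 0; queue=[2,4,6,3,5]; order=1,0
step 3: dequeue 2; queue=[4,6,3,5]; order=1,0,2
step 4: dequeue 4; queue=[6,3,5]; order=1,0,2,4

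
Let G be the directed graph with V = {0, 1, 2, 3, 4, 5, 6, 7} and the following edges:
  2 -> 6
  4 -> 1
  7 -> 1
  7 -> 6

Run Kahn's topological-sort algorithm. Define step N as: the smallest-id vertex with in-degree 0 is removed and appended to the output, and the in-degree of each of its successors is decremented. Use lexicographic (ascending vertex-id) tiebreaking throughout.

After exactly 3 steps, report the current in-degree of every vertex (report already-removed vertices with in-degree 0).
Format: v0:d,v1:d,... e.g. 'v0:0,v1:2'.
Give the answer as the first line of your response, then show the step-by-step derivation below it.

v0:0,v1:2,v2:0,v3:0,v4:0,v5:0,v6:1,v7:0

step 1: output 0; order=[0]; indeg=(0,2,0,0,0,0,2,0)
step 2: output 2; order=[0,2]; indeg=(0,2,0,0,0,0,1,0)
step 3: output 3; order=[0,2,3]; indeg=(0,2,0,0,0,0,1,0)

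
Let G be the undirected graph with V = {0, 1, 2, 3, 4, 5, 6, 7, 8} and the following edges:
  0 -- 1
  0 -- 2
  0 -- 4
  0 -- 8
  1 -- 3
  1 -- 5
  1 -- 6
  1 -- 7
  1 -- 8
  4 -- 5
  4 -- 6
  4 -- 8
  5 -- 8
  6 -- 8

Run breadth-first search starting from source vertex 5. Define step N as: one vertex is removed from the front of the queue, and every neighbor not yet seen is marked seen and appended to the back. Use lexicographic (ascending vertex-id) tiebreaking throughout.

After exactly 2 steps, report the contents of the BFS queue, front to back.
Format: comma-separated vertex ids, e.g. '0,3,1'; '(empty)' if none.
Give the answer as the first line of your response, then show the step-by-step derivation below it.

4,8,0,3,6,7

step 1: dequeue 5; queue=[1,4,8]; order=5
step 2: dequeue 1; queue=[4,8,0,3,6,7]; order=5,1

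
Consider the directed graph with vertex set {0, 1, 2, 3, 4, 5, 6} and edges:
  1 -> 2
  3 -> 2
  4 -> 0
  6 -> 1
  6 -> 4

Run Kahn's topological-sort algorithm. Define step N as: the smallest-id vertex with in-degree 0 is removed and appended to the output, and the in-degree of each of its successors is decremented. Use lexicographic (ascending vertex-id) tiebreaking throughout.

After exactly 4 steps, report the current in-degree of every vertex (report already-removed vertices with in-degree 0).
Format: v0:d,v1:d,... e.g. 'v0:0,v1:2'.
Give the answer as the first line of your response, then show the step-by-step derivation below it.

v0:1,v1:0,v2:0,v3:0,v4:0,v5:0,v6:0

step 1: output 3; order=[3]; indeg=(1,1,1,0,1,0,0)
step 2: output 5; order=[3,5]; indeg=(1,1,1,0,1,0,0)
step 3: output 6; order=[3,5,6]; indeg=(1,0,1,0,0,0,0)
step 4: output 1; order=[3,5,6,1]; indeg=(1,0,0,0,0,0,0)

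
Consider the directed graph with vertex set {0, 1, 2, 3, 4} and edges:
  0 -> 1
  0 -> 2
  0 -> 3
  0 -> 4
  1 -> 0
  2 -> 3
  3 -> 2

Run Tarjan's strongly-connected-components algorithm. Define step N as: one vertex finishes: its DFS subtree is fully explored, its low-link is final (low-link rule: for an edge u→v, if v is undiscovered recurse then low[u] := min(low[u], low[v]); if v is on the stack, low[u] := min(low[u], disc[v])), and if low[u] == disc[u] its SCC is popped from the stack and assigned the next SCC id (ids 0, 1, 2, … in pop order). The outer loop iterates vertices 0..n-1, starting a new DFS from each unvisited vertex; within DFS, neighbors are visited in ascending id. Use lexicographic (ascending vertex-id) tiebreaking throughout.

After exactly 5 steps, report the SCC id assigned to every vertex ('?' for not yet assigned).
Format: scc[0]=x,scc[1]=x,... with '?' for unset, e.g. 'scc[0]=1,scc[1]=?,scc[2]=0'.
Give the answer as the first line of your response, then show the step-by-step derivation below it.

scc[0]=2,scc[1]=2,scc[2]=0,scc[3]=0,scc[4]=1

step 1: low=(low[0]=0,low[1]=0,low[2]=?,low[3]=?,low[4]=?); scc=(scc[0]=?,scc[1]=?,scc[2]=?,scc[3]=?,scc[4]=?)
step 2: low=(low[0]=0,low[1]=0,low[2]=2,low[3]=2,low[4]=?); scc=(scc[0]=?,scc[1]=?,scc[2]=?,scc[3]=?,scc[4]=?)
step 3: low=(low[0]=0,low[1]=0,low[2]=2,low[3]=2,low[4]=?); scc=(scc[0]=?,scc[1]=?,scc[2]=0,scc[3]=0,scc[4]=?)
step 4: low=(low[0]=0,low[1]=0,low[2]=2,low[3]=2,low[4]=4); scc=(scc[0]=?,scc[1]=?,scc[2]=0,scc[3]=0,scc[4]=1)
step 5: low=(low[0]=0,low[1]=0,low[2]=2,low[3]=2,low[4]=4); scc=(scc[0]=2,scc[1]=2,scc[2]=0,scc[3]=0,scc[4]=1)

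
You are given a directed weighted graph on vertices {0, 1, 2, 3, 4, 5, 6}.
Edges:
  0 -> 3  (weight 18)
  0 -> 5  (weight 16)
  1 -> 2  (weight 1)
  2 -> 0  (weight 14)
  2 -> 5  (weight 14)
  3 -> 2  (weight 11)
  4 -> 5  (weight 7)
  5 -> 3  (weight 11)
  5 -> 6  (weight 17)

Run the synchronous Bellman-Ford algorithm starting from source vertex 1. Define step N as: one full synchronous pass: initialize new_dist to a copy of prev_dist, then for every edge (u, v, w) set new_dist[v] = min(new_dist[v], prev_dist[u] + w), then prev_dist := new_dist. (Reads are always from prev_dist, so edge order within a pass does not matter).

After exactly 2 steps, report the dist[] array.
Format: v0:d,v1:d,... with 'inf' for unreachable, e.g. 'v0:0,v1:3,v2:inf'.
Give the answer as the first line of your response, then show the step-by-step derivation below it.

v0:15,v1:0,v2:1,v3:inf,v4:inf,v5:15,v6:inf

step 1: dist = v0:inf,v1:0,v2:1,v3:inf,v4:inf,v5:inf,v6:inf
step 2: dist = v0:15,v1:0,v2:1,v3:inf,v4:inf,v5:15,v6:inf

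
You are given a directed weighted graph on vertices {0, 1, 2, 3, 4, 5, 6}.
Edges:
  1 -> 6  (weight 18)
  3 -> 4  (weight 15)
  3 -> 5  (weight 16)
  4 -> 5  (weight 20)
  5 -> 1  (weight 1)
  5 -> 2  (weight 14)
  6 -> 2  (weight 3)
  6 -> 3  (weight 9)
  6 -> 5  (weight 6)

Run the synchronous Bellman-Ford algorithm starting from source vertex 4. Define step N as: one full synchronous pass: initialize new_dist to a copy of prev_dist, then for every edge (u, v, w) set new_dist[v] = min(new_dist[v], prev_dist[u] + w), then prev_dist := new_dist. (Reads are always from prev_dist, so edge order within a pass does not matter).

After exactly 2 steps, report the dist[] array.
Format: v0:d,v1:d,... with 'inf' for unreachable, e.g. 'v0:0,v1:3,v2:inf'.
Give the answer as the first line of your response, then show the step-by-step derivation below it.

v0:inf,v1:21,v2:34,v3:inf,v4:0,v5:20,v6:inf

step 1: dist = v0:inf,v1:inf,v2:inf,v3:inf,v4:0,v5:20,v6:inf
step 2: dist = v0:inf,v1:21,v2:34,v3:inf,v4:0,v5:20,v6:inf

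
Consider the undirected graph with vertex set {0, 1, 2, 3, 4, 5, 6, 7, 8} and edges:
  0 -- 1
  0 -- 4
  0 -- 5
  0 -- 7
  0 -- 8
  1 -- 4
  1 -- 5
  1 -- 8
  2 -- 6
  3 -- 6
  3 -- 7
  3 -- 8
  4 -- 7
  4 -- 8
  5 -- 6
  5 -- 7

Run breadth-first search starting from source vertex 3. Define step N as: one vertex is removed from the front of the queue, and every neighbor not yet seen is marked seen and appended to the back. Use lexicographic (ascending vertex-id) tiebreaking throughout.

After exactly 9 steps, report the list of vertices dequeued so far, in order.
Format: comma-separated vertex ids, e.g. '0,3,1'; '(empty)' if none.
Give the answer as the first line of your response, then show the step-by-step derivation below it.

3,6,7,8,2,5,0,4,1

step 1: dequeue 3; queue=[6,7,8]; order=3
step 2: dequeue 6; queue=[7,8,2,5]; order=3,6
step 3: dequeue 7; queue=[8,2,5,0,4]; order=3,6,7
step 4: dequeue 8; queue=[2,5,0,4,1]; order=3,6,7,8
step 5: dequeue 2; queue=[5,0,4,1]; order=3,6,7,8,2
step 6: dequeue 5; queue=[0,4,1]; order=3,6,7,8,2,5
step 7: dequeue 0; queue=[4,1]; order=3,6,7,8,2,5,0
step 8: dequeue 4; queue=[1]; order=3,6,7,8,2,5,0,4
step 9: dequeue 1; queue=[(empty)]; order=3,6,7,8,2,5,0,4,1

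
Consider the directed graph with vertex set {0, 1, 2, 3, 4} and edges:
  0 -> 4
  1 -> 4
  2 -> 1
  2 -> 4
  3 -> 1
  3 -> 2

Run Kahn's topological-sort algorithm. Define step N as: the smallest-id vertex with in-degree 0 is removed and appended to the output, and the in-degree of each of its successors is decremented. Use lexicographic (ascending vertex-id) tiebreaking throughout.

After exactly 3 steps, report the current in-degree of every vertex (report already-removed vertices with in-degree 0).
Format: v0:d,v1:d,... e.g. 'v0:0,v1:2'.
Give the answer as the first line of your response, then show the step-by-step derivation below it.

v0:0,v1:0,v2:0,v3:0,v4:1

step 1: output 0; order=[0]; indeg=(0,2,1,0,2)
step 2: output 3; order=[0,3]; indeg=(0,1,0,0,2)
step 3: output 2; order=[0,3,2]; indeg=(0,0,0,0,1)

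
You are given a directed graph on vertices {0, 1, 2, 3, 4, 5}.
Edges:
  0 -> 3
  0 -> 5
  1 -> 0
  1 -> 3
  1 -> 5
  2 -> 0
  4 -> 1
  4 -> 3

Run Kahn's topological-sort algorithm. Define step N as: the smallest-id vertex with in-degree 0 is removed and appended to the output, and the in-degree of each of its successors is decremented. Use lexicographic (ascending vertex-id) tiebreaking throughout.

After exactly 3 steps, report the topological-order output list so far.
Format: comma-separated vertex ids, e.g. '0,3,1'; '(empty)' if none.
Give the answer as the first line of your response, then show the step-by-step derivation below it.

2,4,1

step 1: output 2; order=[2]; indeg=(1,1,0,3,0,2)
step 2: output 4; order=[2,4]; indeg=(1,0,0,2,0,2)
step 3: output 1; order=[2,4,1]; indeg=(0,0,0,1,0,1)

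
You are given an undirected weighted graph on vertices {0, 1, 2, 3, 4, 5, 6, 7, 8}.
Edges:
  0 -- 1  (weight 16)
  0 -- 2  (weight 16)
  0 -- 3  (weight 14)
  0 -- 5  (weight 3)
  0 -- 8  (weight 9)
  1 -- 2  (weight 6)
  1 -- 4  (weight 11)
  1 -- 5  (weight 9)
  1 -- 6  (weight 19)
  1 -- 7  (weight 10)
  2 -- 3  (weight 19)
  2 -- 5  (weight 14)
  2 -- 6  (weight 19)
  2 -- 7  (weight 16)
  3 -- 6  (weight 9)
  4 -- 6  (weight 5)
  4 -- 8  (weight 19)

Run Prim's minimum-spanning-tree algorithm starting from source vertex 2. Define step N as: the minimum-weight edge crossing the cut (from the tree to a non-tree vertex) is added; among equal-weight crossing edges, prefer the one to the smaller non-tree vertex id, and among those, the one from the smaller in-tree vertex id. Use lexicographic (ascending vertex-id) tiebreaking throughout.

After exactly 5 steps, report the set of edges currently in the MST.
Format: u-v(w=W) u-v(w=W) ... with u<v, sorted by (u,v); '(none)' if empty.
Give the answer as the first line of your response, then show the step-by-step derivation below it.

0-5(w=3) 0-8(w=9) 1-2(w=6) 1-5(w=9) 1-7(w=10)

step 1: add edge 1-2 (w=6); MST = {1-2(w=6)}
step 2: add edge 1-5 (w=9); MST = {1-2(w=6) 1-5(w=9)}
step 3: add edge 0-5 (w=3); MST = {0-5(w=3) 1-2(w=6) 1-5(w=9)}
step 4: add edge 0-8 (w=9); MST = {0-5(w=3) 0-8(w=9) 1-2(w=6) 1-5(w=9)}
step 5: add edge 1-7 (w=10); MST = {0-5(w=3) 0-8(w=9) 1-2(w=6) 1-5(w=9) 1-7(w=10)}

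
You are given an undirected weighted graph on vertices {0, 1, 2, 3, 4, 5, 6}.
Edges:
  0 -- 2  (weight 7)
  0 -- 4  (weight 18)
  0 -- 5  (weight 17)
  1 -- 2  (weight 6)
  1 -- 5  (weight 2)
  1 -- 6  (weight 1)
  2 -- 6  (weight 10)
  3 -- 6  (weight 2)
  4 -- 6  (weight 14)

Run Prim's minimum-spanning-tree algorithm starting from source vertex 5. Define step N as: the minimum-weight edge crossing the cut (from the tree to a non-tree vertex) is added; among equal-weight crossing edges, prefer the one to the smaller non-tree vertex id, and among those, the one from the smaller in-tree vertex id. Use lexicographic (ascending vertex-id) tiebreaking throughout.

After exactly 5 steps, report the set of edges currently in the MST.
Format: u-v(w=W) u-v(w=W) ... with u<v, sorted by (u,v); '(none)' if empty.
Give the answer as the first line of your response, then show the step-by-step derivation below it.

0-2(w=7) 1-2(w=6) 1-5(w=2) 1-6(w=1) 3-6(w=2)

step 1: add edge 1-5 (w=2); MST = {1-5(w=2)}
step 2: add edge 1-6 (w=1); MST = {1-5(w=2) 1-6(w=1)}
step 3: add edge 3-6 (w=2); MST = {1-5(w=2) 1-6(w=1) 3-6(w=2)}
step 4: add edge 1-2 (w=6); MST = {1-2(w=6) 1-5(w=2) 1-6(w=1) 3-6(w=2)}
step 5: add edge 0-2 (w=7); MST = {0-2(w=7) 1-2(w=6) 1-5(w=2) 1-6(w=1) 3-6(w=2)}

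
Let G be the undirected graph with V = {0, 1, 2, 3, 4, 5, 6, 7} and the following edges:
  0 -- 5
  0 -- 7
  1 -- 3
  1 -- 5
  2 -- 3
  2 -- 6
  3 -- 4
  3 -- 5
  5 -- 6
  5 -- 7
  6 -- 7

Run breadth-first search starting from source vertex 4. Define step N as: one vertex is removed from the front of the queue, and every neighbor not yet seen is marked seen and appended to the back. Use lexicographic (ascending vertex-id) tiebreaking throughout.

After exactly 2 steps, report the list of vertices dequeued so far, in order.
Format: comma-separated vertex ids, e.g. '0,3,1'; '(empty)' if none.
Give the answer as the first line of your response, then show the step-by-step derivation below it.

4,3

step 1: dequeue 4; queue=[3]; order=4
step 2: dequeue 3; queue=[1,2,5]; order=4,3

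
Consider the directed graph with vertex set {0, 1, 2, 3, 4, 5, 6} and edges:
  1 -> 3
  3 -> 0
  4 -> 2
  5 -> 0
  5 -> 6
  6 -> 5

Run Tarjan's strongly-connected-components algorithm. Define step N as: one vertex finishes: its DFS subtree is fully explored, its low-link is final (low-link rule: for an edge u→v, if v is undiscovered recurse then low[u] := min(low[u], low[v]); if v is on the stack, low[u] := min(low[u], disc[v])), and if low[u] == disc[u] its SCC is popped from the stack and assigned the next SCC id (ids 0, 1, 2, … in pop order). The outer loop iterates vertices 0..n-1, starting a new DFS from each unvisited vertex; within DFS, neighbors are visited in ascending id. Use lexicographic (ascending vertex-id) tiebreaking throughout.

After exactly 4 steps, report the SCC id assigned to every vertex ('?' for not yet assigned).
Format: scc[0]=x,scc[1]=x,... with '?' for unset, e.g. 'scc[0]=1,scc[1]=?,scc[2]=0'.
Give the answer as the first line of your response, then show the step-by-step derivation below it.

scc[0]=0,scc[1]=2,scc[2]=3,scc[3]=1,scc[4]=?,scc[5]=?,scc[6]=?

step 1: low=(low[0]=0,low[1]=?,low[2]=?,low[3]=?,low[4]=?,low[5]=?,low[6]=?); scc=(scc[0]=0,scc[1]=?,scc[2]=?,scc[3]=?,scc[4]=?,scc[5]=?,scc[6]=?)
step 2: low=(low[0]=0,low[1]=1,low[2]=?,low[3]=2,low[4]=?,low[5]=?,low[6]=?); scc=(scc[0]=0,scc[1]=?,scc[2]=?,scc[3]=1,scc[4]=?,scc[5]=?,scc[6]=?)
step 3: low=(low[0]=0,low[1]=1,low[2]=?,low[3]=2,low[4]=?,low[5]=?,low[6]=?); scc=(scc[0]=0,scc[1]=2,scc[2]=?,scc[3]=1,scc[4]=?,scc[5]=?,scc[6]=?)
step 4: low=(low[0]=0,low[1]=1,low[2]=3,low[3]=2,low[4]=?,low[5]=?,low[6]=?); scc=(scc[0]=0,scc[1]=2,scc[2]=3,scc[3]=1,scc[4]=?,scc[5]=?,scc[6]=?)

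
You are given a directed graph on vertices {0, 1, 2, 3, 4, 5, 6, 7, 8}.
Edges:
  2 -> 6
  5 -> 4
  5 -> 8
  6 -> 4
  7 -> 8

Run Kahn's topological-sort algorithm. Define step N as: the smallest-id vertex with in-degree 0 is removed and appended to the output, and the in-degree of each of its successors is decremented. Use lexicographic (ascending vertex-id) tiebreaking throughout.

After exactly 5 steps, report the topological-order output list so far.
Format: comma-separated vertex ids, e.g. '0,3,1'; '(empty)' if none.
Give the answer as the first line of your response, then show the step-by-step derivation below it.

0,1,2,3,5

step 1: output 0; order=[0]; indeg=(0,0,0,0,2,0,1,0,2)
step 2: output 1; order=[0,1]; indeg=(0,0,0,0,2,0,1,0,2)
step 3: output 2; order=[0,1,2]; indeg=(0,0,0,0,2,0,0,0,2)
step 4: output 3; order=[0,1,2,3]; indeg=(0,0,0,0,2,0,0,0,2)
step 5: output 5; order=[0,1,2,3,5]; indeg=(0,0,0,0,1,0,0,0,1)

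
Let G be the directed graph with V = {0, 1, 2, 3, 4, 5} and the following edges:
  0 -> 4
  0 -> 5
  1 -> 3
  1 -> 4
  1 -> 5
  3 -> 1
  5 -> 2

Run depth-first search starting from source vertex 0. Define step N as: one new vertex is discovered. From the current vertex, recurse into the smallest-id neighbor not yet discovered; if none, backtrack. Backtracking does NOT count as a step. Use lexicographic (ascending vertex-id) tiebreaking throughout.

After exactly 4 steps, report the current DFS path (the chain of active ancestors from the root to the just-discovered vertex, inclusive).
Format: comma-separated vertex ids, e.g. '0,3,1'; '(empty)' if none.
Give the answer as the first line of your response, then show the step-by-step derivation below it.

0,5,2

step 1: discover 0; path=0; order=0
step 2: discover 4; path=0>4; order=0,4
step 3: discover 5; path=0>5; order=0,4,5
step 4: discover 2; path=0>5>2; order=0,4,5,2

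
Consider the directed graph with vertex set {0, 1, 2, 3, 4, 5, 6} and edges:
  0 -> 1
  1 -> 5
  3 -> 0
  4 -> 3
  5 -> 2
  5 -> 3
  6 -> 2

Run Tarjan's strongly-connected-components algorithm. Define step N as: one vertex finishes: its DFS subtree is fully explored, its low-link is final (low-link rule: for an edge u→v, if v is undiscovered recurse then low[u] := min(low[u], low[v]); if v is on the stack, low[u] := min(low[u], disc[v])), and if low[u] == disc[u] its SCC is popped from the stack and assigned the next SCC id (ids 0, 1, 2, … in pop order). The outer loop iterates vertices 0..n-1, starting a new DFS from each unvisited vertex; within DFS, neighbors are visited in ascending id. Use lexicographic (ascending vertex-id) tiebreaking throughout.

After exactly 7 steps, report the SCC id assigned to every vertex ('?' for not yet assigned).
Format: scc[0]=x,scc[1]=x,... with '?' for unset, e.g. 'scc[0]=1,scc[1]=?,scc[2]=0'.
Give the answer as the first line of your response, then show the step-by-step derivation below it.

scc[0]=1,scc[1]=1,scc[2]=0,scc[3]=1,scc[4]=2,scc[5]=1,scc[6]=3

step 1: low=(low[0]=0,low[1]=1,low[2]=3,low[3]=?,low[4]=?,low[5]=2,low[6]=?); scc=(scc[0]=?,scc[1]=?,scc[2]=0,scc[3]=?,scc[4]=?,scc[5]=?,scc[6]=?)
step 2: low=(low[0]=0,low[1]=1,low[2]=3,low[3]=0,low[4]=?,low[5]=2,low[6]=?); scc=(scc[0]=?,scc[1]=?,scc[2]=0,scc[3]=?,scc[4]=?,scc[5]=?,scc[6]=?)
step 3: low=(low[0]=0,low[1]=1,low[2]=3,low[3]=0,low[4]=?,low[5]=0,low[6]=?); scc=(scc[0]=?,scc[1]=?,scc[2]=0,scc[3]=?,scc[4]=?,scc[5]=?,scc[6]=?)
step 4: low=(low[0]=0,low[1]=0,low[2]=3,low[3]=0,low[4]=?,low[5]=0,low[6]=?); scc=(scc[0]=?,scc[1]=?,scc[2]=0,scc[3]=?,scc[4]=?,scc[5]=?,scc[6]=?)
step 5: low=(low[0]=0,low[1]=0,low[2]=3,low[3]=0,low[4]=?,low[5]=0,low[6]=?); scc=(scc[0]=1,scc[1]=1,scc[2]=0,scc[3]=1,scc[4]=?,scc[5]=1,scc[6]=?)
step 6: low=(low[0]=0,low[1]=0,low[2]=3,low[3]=0,low[4]=5,low[5]=0,low[6]=?); scc=(scc[0]=1,scc[1]=1,scc[2]=0,scc[3]=1,scc[4]=2,scc[5]=1,scc[6]=?)
step 7: low=(low[0]=0,low[1]=0,low[2]=3,low[3]=0,low[4]=5,low[5]=0,low[6]=6); scc=(scc[0]=1,scc[1]=1,scc[2]=0,scc[3]=1,scc[4]=2,scc[5]=1,scc[6]=3)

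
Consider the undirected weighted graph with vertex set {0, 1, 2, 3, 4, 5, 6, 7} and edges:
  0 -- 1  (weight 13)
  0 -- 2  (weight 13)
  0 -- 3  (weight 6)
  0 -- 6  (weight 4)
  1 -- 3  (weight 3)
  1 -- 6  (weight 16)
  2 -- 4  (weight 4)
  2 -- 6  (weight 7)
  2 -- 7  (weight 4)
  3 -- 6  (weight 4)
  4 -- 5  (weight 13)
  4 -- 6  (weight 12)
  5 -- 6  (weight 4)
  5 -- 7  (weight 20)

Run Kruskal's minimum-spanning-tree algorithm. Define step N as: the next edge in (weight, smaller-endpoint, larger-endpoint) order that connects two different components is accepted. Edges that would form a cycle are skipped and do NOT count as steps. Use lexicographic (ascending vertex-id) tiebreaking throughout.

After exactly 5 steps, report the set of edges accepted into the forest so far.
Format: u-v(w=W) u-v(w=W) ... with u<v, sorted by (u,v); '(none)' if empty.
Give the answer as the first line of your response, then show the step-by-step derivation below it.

0-6(w=4) 1-3(w=3) 2-4(w=4) 2-7(w=4) 3-6(w=4)

step 1: add edge 1-3 (w=3); MST = {1-3(w=3)}
step 2: add edge 0-6 (w=4); MST = {0-6(w=4) 1-3(w=3)}
step 3: add edge 2-4 (w=4); MST = {0-6(w=4) 1-3(w=3) 2-4(w=4)}
step 4: add edge 2-7 (w=4); MST = {0-6(w=4) 1-3(w=3) 2-4(w=4) 2-7(w=4)}
step 5: add edge 3-6 (w=4); MST = {0-6(w=4) 1-3(w=3) 2-4(w=4) 2-7(w=4) 3-6(w=4)}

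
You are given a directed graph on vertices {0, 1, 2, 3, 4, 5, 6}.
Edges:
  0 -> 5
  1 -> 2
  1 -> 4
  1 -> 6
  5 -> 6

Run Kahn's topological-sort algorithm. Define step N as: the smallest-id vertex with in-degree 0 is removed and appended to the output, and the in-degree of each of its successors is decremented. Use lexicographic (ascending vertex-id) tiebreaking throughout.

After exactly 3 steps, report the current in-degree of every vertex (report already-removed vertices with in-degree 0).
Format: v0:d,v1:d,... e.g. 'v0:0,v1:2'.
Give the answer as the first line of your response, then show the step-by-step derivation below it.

v0:0,v1:0,v2:0,v3:0,v4:0,v5:0,v6:1

step 1: output 0; order=[0]; indeg=(0,0,1,0,1,0,2)
step 2: output 1; order=[0,1]; indeg=(0,0,0,0,0,0,1)
step 3: output 2; order=[0,1,2]; indeg=(0,0,0,0,0,0,1)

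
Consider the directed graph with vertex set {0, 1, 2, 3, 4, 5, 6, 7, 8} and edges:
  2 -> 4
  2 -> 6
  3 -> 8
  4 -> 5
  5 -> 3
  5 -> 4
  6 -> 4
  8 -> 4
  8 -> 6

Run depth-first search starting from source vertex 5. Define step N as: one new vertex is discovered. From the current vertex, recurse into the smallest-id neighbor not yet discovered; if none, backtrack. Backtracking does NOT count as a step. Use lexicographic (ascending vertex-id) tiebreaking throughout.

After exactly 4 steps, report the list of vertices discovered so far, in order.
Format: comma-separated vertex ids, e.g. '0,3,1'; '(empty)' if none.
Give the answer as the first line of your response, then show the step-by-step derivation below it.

5,3,8,4

step 1: discover 5; path=5; order=5
step 2: discover 3; path=5>3; order=5,3
step 3: discover 8; path=5>3>8; order=5,3,8
step 4: discover 4; path=5>3>8>4; order=5,3,8,4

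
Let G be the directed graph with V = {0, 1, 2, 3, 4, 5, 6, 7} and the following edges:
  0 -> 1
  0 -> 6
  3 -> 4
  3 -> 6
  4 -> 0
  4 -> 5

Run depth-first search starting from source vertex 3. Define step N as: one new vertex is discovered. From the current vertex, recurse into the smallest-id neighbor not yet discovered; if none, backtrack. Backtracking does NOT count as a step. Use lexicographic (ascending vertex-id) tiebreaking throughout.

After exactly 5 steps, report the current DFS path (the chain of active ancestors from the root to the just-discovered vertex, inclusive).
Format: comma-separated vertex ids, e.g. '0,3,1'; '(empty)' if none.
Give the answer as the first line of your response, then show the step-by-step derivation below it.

3,4,0,6

step 1: discover 3; path=3; order=3
step 2: discover 4; path=3>4; order=3,4
step 3: discover 0; path=3>4>0; order=3,4,0
step 4: discover 1; path=3>4>0>1; order=3,4,0,1
step 5: discover 6; path=3>4>0>6; order=3,4,0,1,6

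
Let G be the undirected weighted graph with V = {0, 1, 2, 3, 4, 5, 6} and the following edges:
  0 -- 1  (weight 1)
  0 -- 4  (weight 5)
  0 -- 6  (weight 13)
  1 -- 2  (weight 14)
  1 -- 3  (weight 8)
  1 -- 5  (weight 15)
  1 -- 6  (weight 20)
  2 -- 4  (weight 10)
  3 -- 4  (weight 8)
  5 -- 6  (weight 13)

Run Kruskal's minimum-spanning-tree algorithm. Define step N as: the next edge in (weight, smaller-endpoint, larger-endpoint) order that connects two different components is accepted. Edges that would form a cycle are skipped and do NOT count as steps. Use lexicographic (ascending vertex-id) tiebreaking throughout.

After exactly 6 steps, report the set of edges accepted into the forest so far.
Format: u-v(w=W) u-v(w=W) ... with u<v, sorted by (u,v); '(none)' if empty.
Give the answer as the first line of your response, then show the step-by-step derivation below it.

0-1(w=1) 0-4(w=5) 0-6(w=13) 1-3(w=8) 2-4(w=10) 5-6(w=13)

step 1: add edge 0-1 (w=1); MST = {0-1(w=1)}
step 2: add edge 0-4 (w=5); MST = {0-1(w=1) 0-4(w=5)}
step 3: add edge 1-3 (w=8); MST = {0-1(w=1) 0-4(w=5) 1-3(w=8)}
step 4: add edge 2-4 (w=10); MST = {0-1(w=1) 0-4(w=5) 1-3(w=8) 2-4(w=10)}
step 5: add edge 0-6 (w=13); MST = {0-1(w=1) 0-4(w=5) 0-6(w=13) 1-3(w=8) 2-4(w=10)}
step 6: add edge 5-6 (w=13); MST = {0-1(w=1) 0-4(w=5) 0-6(w=13) 1-3(w=8) 2-4(w=10) 5-6(w=13)}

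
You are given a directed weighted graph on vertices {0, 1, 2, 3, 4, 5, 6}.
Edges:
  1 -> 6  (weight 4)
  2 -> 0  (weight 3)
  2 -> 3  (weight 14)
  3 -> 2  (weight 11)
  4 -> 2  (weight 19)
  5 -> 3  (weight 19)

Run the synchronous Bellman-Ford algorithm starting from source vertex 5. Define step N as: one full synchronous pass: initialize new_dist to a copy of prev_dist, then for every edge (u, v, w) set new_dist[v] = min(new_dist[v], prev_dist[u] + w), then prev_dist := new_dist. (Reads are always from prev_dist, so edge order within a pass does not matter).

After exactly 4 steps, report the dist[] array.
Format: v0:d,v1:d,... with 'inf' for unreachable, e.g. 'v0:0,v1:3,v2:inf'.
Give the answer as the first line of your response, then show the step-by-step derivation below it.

v0:33,v1:inf,v2:30,v3:19,v4:inf,v5:0,v6:inf

step 1: dist = v0:inf,v1:inf,v2:inf,v3:19,v4:inf,v5:0,v6:inf
step 2: dist = v0:inf,v1:inf,v2:30,v3:19,v4:inf,v5:0,v6:inf
step 3: dist = v0:33,v1:inf,v2:30,v3:19,v4:inf,v5:0,v6:inf
step 4: dist = v0:33,v1:inf,v2:30,v3:19,v4:inf,v5:0,v6:inf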